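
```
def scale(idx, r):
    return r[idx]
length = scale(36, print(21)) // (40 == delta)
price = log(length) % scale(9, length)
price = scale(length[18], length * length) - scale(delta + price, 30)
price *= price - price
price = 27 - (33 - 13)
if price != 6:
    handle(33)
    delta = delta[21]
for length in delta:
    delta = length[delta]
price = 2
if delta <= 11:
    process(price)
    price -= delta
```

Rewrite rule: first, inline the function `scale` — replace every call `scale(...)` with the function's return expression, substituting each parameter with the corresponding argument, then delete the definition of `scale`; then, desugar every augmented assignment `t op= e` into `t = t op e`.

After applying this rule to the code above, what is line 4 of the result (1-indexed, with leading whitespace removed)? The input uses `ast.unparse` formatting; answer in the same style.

Transformed code:
length = print(21)[36] // (40 == delta)
price = log(length) % length[9]
price = (length * length)[length[18]] - 30[delta + price]
price = price * (price - price)
price = 27 - (33 - 13)
if price != 6:
    handle(33)
    delta = delta[21]
for length in delta:
    delta = length[delta]
price = 2
if delta <= 11:
    process(price)
    price = price - delta

price = price * (price - price)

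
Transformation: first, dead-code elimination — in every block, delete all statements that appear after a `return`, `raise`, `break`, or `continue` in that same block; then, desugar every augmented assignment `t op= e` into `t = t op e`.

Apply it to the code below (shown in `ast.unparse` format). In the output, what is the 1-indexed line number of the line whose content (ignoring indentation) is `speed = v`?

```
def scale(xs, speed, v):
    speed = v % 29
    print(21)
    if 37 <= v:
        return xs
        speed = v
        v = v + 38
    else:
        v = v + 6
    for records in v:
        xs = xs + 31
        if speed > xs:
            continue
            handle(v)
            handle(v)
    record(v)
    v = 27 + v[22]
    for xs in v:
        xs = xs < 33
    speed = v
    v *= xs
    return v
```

Transformed code:
def scale(xs, speed, v):
    speed = v % 29
    print(21)
    if 37 <= v:
        return xs
    else:
        v = v + 6
    for records in v:
        xs = xs + 31
        if speed > xs:
            continue
    record(v)
    v = 27 + v[22]
    for xs in v:
        xs = xs < 33
    speed = v
    v = v * xs
    return v

16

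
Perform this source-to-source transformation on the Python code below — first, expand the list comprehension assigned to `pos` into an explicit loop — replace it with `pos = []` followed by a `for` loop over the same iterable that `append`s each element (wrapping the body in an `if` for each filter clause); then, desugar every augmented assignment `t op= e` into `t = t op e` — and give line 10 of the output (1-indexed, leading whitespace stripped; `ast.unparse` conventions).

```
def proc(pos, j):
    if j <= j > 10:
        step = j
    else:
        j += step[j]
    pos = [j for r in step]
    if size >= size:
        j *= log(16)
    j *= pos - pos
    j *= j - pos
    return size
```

j = j * log(16)

Transformed code:
def proc(pos, j):
    if j <= j > 10:
        step = j
    else:
        j = j + step[j]
    pos = []
    for r in step:
        pos.append(j)
    if size >= size:
        j = j * log(16)
    j = j * (pos - pos)
    j = j * (j - pos)
    return size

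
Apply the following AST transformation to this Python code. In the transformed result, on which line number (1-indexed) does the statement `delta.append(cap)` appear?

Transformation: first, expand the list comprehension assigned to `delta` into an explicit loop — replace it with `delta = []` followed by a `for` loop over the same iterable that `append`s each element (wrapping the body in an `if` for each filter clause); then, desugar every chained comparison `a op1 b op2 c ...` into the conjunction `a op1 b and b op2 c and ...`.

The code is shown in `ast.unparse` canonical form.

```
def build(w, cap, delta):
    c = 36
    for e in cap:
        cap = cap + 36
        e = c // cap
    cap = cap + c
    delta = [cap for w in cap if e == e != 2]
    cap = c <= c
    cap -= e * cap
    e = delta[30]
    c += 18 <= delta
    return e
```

10

Transformed code:
def build(w, cap, delta):
    c = 36
    for e in cap:
        cap = cap + 36
        e = c // cap
    cap = cap + c
    delta = []
    for w in cap:
        if e == e and e != 2:
            delta.append(cap)
    cap = c <= c
    cap -= e * cap
    e = delta[30]
    c += 18 <= delta
    return e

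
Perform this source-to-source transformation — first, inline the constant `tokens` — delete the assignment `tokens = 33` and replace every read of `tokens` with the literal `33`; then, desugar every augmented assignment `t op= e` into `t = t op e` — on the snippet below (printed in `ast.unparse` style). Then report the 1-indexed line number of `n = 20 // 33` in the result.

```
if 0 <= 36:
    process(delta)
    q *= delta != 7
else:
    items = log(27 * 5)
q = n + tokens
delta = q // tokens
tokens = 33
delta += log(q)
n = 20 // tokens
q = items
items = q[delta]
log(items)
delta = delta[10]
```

9

Transformed code:
if 0 <= 36:
    process(delta)
    q = q * (delta != 7)
else:
    items = log(27 * 5)
q = n + 33
delta = q // 33
delta = delta + log(q)
n = 20 // 33
q = items
items = q[delta]
log(items)
delta = delta[10]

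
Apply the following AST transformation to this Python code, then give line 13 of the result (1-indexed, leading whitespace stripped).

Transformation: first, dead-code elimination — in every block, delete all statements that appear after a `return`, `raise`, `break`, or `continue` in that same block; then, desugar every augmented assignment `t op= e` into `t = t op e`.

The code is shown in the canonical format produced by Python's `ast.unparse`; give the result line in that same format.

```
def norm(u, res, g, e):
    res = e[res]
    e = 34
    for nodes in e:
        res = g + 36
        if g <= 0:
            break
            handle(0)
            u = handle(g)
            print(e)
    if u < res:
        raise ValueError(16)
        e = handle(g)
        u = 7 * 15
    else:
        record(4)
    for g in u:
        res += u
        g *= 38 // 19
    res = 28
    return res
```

Transformed code:
def norm(u, res, g, e):
    res = e[res]
    e = 34
    for nodes in e:
        res = g + 36
        if g <= 0:
            break
    if u < res:
        raise ValueError(16)
    else:
        record(4)
    for g in u:
        res = res + u
        g = g * (38 // 19)
    res = 28
    return res

res = res + u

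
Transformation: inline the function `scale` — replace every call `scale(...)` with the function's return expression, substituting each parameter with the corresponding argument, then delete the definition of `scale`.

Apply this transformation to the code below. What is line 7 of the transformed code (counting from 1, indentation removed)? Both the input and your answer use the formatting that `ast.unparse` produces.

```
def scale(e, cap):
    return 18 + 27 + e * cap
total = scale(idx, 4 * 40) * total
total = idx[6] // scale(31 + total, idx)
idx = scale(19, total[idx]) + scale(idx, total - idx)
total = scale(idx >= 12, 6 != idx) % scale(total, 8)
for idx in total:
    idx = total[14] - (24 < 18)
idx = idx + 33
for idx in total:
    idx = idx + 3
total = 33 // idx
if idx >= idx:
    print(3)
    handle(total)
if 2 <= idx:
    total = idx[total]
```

idx = idx + 33

Transformed code:
total = (18 + 27 + idx * (4 * 40)) * total
total = idx[6] // (18 + 27 + (31 + total) * idx)
idx = 18 + 27 + 19 * total[idx] + (18 + 27 + idx * (total - idx))
total = (18 + 27 + (idx >= 12) * (6 != idx)) % (18 + 27 + total * 8)
for idx in total:
    idx = total[14] - (24 < 18)
idx = idx + 33
for idx in total:
    idx = idx + 3
total = 33 // idx
if idx >= idx:
    print(3)
    handle(total)
if 2 <= idx:
    total = idx[total]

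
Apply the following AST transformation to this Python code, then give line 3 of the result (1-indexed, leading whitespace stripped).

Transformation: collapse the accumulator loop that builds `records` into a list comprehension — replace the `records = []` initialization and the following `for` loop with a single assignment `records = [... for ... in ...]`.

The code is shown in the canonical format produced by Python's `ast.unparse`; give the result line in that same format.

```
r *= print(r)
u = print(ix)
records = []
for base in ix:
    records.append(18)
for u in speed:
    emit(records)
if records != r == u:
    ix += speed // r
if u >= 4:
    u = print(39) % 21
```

records = [18 for base in ix]

Transformed code:
r *= print(r)
u = print(ix)
records = [18 for base in ix]
for u in speed:
    emit(records)
if records != r == u:
    ix += speed // r
if u >= 4:
    u = print(39) % 21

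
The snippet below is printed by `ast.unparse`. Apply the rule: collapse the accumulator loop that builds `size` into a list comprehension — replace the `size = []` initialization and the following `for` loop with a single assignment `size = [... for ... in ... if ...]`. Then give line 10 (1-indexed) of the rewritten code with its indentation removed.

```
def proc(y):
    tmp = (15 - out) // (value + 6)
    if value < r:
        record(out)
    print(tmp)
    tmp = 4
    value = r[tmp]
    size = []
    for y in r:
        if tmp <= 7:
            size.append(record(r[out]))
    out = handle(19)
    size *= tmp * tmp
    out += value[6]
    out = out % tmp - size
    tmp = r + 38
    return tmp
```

size *= tmp * tmp

Transformed code:
def proc(y):
    tmp = (15 - out) // (value + 6)
    if value < r:
        record(out)
    print(tmp)
    tmp = 4
    value = r[tmp]
    size = [record(r[out]) for y in r if tmp <= 7]
    out = handle(19)
    size *= tmp * tmp
    out += value[6]
    out = out % tmp - size
    tmp = r + 38
    return tmp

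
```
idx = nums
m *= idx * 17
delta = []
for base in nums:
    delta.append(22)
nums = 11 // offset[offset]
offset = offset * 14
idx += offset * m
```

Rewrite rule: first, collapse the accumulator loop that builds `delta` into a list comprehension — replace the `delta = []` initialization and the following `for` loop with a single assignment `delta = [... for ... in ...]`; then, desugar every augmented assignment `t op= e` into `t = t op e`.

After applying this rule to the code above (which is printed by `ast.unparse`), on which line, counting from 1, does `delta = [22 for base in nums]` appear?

Transformed code:
idx = nums
m = m * (idx * 17)
delta = [22 for base in nums]
nums = 11 // offset[offset]
offset = offset * 14
idx = idx + offset * m

3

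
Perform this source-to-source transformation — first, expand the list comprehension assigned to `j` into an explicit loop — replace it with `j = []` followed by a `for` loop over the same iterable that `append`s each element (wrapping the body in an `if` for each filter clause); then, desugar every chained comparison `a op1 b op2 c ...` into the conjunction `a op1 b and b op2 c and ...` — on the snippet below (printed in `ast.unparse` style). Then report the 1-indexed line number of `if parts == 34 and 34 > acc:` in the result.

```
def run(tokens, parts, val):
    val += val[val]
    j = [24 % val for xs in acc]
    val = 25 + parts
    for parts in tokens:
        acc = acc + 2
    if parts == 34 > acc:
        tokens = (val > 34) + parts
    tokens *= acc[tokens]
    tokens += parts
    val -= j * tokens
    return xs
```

Transformed code:
def run(tokens, parts, val):
    val += val[val]
    j = []
    for xs in acc:
        j.append(24 % val)
    val = 25 + parts
    for parts in tokens:
        acc = acc + 2
    if parts == 34 and 34 > acc:
        tokens = (val > 34) + parts
    tokens *= acc[tokens]
    tokens += parts
    val -= j * tokens
    return xs

9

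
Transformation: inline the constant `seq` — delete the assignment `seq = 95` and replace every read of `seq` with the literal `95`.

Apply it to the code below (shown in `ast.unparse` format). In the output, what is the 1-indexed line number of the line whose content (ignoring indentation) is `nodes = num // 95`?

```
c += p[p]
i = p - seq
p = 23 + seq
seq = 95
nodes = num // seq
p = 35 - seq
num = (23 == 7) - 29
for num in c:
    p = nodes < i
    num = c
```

4

Transformed code:
c += p[p]
i = p - 95
p = 23 + 95
nodes = num // 95
p = 35 - 95
num = (23 == 7) - 29
for num in c:
    p = nodes < i
    num = c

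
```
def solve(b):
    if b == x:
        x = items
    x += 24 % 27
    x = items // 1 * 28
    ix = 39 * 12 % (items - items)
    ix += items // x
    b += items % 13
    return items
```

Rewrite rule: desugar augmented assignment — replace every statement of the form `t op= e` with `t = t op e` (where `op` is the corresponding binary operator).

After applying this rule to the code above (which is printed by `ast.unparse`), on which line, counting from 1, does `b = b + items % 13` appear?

Transformed code:
def solve(b):
    if b == x:
        x = items
    x = x + 24 % 27
    x = items // 1 * 28
    ix = 39 * 12 % (items - items)
    ix = ix + items // x
    b = b + items % 13
    return items

8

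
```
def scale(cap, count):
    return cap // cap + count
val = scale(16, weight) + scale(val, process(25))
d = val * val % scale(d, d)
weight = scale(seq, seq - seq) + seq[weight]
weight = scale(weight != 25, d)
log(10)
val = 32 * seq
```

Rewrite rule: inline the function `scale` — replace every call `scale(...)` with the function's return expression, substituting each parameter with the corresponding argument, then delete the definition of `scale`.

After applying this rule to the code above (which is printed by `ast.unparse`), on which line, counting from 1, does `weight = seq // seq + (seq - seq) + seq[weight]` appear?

Transformed code:
val = 16 // 16 + weight + (val // val + process(25))
d = val * val % (d // d + d)
weight = seq // seq + (seq - seq) + seq[weight]
weight = (weight != 25) // (weight != 25) + d
log(10)
val = 32 * seq

3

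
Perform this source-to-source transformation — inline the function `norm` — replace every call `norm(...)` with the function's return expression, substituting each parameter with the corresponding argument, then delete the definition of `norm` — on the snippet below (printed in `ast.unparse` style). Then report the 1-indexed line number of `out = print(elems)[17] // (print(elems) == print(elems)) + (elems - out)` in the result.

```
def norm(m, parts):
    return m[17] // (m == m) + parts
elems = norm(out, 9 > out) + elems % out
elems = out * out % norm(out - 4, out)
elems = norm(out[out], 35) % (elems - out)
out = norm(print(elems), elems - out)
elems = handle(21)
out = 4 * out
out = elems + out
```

4

Transformed code:
elems = out[17] // (out == out) + (9 > out) + elems % out
elems = out * out % ((out - 4)[17] // (out - 4 == out - 4) + out)
elems = (out[out][17] // (out[out] == out[out]) + 35) % (elems - out)
out = print(elems)[17] // (print(elems) == print(elems)) + (elems - out)
elems = handle(21)
out = 4 * out
out = elems + out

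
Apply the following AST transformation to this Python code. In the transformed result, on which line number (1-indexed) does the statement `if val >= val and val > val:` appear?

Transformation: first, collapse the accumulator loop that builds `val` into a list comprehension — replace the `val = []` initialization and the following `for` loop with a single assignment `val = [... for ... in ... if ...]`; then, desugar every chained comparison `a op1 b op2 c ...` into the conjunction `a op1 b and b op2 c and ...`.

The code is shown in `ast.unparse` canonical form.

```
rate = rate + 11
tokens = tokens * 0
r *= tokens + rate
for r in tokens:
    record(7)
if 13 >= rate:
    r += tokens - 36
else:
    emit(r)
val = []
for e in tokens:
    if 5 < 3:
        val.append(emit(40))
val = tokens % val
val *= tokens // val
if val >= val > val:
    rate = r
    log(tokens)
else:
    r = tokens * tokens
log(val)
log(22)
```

Transformed code:
rate = rate + 11
tokens = tokens * 0
r *= tokens + rate
for r in tokens:
    record(7)
if 13 >= rate:
    r += tokens - 36
else:
    emit(r)
val = [emit(40) for e in tokens if 5 < 3]
val = tokens % val
val *= tokens // val
if val >= val and val > val:
    rate = r
    log(tokens)
else:
    r = tokens * tokens
log(val)
log(22)

13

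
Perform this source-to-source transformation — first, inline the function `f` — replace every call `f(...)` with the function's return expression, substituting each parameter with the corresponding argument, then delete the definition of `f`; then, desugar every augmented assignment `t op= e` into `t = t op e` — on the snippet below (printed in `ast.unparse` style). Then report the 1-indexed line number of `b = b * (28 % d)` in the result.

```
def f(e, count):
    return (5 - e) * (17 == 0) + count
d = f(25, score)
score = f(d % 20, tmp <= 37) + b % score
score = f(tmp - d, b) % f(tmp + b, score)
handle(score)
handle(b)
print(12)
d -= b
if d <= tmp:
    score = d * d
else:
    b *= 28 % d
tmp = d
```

Transformed code:
d = (5 - 25) * (17 == 0) + score
score = (5 - d % 20) * (17 == 0) + (tmp <= 37) + b % score
score = ((5 - (tmp - d)) * (17 == 0) + b) % ((5 - (tmp + b)) * (17 == 0) + score)
handle(score)
handle(b)
print(12)
d = d - b
if d <= tmp:
    score = d * d
else:
    b = b * (28 % d)
tmp = d

11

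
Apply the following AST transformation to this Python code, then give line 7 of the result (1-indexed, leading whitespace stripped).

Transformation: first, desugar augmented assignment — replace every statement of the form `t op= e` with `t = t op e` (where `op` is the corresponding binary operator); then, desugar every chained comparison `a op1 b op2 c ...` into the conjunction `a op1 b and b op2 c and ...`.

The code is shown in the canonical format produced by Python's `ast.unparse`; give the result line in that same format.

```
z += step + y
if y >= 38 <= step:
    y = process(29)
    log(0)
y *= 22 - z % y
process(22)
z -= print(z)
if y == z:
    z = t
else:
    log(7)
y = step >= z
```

Transformed code:
z = z + (step + y)
if y >= 38 and 38 <= step:
    y = process(29)
    log(0)
y = y * (22 - z % y)
process(22)
z = z - print(z)
if y == z:
    z = t
else:
    log(7)
y = step >= z

z = z - print(z)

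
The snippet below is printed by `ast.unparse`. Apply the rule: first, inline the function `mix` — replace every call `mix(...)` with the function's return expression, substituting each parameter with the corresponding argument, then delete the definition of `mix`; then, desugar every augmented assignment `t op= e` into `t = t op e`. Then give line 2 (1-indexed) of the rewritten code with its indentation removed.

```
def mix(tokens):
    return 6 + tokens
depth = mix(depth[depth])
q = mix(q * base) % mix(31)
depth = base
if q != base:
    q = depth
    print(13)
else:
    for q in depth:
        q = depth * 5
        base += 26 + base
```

Transformed code:
depth = 6 + depth[depth]
q = (6 + q * base) % (6 + 31)
depth = base
if q != base:
    q = depth
    print(13)
else:
    for q in depth:
        q = depth * 5
        base = base + (26 + base)

q = (6 + q * base) % (6 + 31)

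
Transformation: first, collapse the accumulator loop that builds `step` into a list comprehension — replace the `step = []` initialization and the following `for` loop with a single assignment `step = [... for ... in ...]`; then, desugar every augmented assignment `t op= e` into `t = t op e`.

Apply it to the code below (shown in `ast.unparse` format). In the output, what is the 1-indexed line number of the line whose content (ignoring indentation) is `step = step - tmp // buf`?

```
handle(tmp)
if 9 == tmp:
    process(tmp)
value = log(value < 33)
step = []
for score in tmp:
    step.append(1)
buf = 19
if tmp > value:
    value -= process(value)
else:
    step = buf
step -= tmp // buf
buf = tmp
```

11

Transformed code:
handle(tmp)
if 9 == tmp:
    process(tmp)
value = log(value < 33)
step = [1 for score in tmp]
buf = 19
if tmp > value:
    value = value - process(value)
else:
    step = buf
step = step - tmp // buf
buf = tmp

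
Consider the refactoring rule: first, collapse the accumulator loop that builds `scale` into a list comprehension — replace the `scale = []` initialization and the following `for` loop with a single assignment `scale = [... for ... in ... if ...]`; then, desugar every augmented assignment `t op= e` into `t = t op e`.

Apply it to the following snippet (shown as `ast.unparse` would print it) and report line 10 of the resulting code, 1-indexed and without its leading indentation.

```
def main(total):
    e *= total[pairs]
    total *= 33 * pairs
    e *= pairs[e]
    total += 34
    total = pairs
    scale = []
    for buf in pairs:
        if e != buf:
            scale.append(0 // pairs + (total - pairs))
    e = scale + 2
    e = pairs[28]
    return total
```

Transformed code:
def main(total):
    e = e * total[pairs]
    total = total * (33 * pairs)
    e = e * pairs[e]
    total = total + 34
    total = pairs
    scale = [0 // pairs + (total - pairs) for buf in pairs if e != buf]
    e = scale + 2
    e = pairs[28]
    return total

return total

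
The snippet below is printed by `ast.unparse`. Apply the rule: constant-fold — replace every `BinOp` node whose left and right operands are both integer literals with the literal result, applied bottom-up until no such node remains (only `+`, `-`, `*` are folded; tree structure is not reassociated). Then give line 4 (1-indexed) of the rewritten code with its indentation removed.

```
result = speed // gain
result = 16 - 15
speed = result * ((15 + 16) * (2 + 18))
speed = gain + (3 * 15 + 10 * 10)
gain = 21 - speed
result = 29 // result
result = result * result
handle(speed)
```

speed = gain + 145

Transformed code:
result = speed // gain
result = 1
speed = result * 620
speed = gain + 145
gain = 21 - speed
result = 29 // result
result = result * result
handle(speed)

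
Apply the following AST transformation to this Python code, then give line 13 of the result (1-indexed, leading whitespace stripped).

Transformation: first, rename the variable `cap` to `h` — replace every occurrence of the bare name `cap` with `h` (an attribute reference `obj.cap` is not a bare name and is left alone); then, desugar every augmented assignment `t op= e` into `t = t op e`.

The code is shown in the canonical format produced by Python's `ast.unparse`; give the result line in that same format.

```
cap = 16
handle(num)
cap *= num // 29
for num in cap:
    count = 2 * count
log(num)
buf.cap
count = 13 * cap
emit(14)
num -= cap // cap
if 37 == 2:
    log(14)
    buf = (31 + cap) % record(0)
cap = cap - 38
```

buf = (31 + h) % record(0)

Transformed code:
h = 16
handle(num)
h = h * (num // 29)
for num in h:
    count = 2 * count
log(num)
buf.cap
count = 13 * h
emit(14)
num = num - h // h
if 37 == 2:
    log(14)
    buf = (31 + h) % record(0)
h = h - 38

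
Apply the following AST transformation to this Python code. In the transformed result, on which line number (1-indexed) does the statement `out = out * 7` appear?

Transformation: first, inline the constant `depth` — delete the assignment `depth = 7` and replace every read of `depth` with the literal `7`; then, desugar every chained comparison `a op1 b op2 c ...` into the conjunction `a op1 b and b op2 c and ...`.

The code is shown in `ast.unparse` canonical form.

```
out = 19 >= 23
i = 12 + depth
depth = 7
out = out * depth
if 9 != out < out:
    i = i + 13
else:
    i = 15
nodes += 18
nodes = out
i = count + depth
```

Transformed code:
out = 19 >= 23
i = 12 + 7
out = out * 7
if 9 != out and out < out:
    i = i + 13
else:
    i = 15
nodes += 18
nodes = out
i = count + 7

3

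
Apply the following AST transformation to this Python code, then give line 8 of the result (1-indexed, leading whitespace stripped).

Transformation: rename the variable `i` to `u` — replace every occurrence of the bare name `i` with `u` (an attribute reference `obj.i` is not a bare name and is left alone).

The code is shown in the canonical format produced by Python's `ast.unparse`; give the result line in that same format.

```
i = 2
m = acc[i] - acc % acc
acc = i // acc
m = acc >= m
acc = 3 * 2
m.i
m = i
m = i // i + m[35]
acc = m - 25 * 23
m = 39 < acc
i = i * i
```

Transformed code:
u = 2
m = acc[u] - acc % acc
acc = u // acc
m = acc >= m
acc = 3 * 2
m.i
m = u
m = u // u + m[35]
acc = m - 25 * 23
m = 39 < acc
u = u * u

m = u // u + m[35]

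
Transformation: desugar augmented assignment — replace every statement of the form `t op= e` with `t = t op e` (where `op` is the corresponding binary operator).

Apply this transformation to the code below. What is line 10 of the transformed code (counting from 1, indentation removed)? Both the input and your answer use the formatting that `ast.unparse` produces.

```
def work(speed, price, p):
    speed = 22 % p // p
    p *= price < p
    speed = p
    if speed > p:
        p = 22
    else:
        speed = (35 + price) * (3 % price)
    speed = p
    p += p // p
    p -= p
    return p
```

Transformed code:
def work(speed, price, p):
    speed = 22 % p // p
    p = p * (price < p)
    speed = p
    if speed > p:
        p = 22
    else:
        speed = (35 + price) * (3 % price)
    speed = p
    p = p + p // p
    p = p - p
    return p

p = p + p // p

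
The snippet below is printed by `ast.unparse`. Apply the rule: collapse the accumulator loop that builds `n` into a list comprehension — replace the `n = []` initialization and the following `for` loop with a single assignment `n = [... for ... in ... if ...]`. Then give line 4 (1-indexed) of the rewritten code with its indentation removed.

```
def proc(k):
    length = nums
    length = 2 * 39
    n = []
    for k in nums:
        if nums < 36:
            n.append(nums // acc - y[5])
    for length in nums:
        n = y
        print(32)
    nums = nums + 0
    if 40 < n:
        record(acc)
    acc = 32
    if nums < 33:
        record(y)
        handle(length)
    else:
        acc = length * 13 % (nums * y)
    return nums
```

Transformed code:
def proc(k):
    length = nums
    length = 2 * 39
    n = [nums // acc - y[5] for k in nums if nums < 36]
    for length in nums:
        n = y
        print(32)
    nums = nums + 0
    if 40 < n:
        record(acc)
    acc = 32
    if nums < 33:
        record(y)
        handle(length)
    else:
        acc = length * 13 % (nums * y)
    return nums

n = [nums // acc - y[5] for k in nums if nums < 36]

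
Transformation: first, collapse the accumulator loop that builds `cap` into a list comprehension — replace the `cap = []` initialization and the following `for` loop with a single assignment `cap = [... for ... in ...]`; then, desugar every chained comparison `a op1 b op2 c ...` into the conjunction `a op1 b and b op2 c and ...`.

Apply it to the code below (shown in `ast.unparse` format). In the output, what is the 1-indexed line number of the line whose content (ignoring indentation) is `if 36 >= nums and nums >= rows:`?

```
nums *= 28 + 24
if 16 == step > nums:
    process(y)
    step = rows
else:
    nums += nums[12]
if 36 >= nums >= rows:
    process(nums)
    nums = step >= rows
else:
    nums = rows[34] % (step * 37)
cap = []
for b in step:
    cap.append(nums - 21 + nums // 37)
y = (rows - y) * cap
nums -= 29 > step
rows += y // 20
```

7

Transformed code:
nums *= 28 + 24
if 16 == step and step > nums:
    process(y)
    step = rows
else:
    nums += nums[12]
if 36 >= nums and nums >= rows:
    process(nums)
    nums = step >= rows
else:
    nums = rows[34] % (step * 37)
cap = [nums - 21 + nums // 37 for b in step]
y = (rows - y) * cap
nums -= 29 > step
rows += y // 20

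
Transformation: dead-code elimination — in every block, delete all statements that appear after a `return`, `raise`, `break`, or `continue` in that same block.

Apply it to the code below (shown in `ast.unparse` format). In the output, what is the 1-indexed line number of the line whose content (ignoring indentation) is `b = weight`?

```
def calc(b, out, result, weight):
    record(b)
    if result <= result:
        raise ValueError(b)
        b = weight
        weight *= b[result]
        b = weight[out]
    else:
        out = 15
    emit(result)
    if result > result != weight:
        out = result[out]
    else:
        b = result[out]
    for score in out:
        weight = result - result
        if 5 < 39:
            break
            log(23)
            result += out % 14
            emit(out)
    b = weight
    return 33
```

Transformed code:
def calc(b, out, result, weight):
    record(b)
    if result <= result:
        raise ValueError(b)
    else:
        out = 15
    emit(result)
    if result > result != weight:
        out = result[out]
    else:
        b = result[out]
    for score in out:
        weight = result - result
        if 5 < 39:
            break
    b = weight
    return 33

16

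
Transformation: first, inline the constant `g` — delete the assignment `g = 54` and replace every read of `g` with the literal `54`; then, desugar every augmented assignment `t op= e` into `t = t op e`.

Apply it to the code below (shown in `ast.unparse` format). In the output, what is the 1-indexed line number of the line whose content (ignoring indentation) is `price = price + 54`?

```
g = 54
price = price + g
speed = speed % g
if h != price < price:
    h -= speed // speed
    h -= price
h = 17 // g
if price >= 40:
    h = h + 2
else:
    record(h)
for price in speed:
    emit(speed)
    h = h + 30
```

Transformed code:
price = price + 54
speed = speed % 54
if h != price < price:
    h = h - speed // speed
    h = h - price
h = 17 // 54
if price >= 40:
    h = h + 2
else:
    record(h)
for price in speed:
    emit(speed)
    h = h + 30

1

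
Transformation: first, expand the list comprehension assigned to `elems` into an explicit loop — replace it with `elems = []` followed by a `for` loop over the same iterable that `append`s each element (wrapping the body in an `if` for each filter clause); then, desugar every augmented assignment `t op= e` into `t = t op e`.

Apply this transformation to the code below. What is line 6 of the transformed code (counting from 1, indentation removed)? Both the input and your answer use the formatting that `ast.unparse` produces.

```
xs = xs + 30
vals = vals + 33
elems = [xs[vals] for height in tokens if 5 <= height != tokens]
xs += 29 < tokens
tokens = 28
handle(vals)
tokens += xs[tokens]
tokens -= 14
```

Transformed code:
xs = xs + 30
vals = vals + 33
elems = []
for height in tokens:
    if 5 <= height != tokens:
        elems.append(xs[vals])
xs = xs + (29 < tokens)
tokens = 28
handle(vals)
tokens = tokens + xs[tokens]
tokens = tokens - 14

elems.append(xs[vals])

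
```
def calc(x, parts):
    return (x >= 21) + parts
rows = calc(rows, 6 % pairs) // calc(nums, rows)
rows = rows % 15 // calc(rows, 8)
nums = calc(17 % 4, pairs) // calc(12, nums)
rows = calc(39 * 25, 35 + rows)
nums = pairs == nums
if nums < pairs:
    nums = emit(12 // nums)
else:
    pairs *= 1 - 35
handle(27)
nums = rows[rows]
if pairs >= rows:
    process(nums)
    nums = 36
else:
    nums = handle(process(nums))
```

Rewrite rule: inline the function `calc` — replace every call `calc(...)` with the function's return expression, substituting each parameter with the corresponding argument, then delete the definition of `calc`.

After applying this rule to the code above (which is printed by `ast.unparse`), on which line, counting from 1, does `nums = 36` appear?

14

Transformed code:
rows = ((rows >= 21) + 6 % pairs) // ((nums >= 21) + rows)
rows = rows % 15 // ((rows >= 21) + 8)
nums = ((17 % 4 >= 21) + pairs) // ((12 >= 21) + nums)
rows = (39 * 25 >= 21) + (35 + rows)
nums = pairs == nums
if nums < pairs:
    nums = emit(12 // nums)
else:
    pairs *= 1 - 35
handle(27)
nums = rows[rows]
if pairs >= rows:
    process(nums)
    nums = 36
else:
    nums = handle(process(nums))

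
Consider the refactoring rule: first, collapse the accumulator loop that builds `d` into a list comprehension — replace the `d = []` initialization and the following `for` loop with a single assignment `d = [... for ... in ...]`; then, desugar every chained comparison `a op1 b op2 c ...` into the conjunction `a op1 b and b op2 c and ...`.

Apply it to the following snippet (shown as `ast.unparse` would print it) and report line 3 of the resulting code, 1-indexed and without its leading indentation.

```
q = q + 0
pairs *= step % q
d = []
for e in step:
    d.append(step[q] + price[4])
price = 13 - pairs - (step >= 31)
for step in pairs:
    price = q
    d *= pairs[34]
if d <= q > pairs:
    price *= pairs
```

d = [step[q] + price[4] for e in step]

Transformed code:
q = q + 0
pairs *= step % q
d = [step[q] + price[4] for e in step]
price = 13 - pairs - (step >= 31)
for step in pairs:
    price = q
    d *= pairs[34]
if d <= q and q > pairs:
    price *= pairs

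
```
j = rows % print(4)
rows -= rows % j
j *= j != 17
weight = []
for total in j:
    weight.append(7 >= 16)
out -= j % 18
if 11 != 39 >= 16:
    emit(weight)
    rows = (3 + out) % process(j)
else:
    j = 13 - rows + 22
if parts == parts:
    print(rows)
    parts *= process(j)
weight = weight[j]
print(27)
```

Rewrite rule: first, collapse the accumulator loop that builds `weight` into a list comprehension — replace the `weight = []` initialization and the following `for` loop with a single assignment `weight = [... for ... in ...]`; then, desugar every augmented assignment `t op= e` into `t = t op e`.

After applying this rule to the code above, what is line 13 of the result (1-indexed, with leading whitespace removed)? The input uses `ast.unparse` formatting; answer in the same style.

parts = parts * process(j)

Transformed code:
j = rows % print(4)
rows = rows - rows % j
j = j * (j != 17)
weight = [7 >= 16 for total in j]
out = out - j % 18
if 11 != 39 >= 16:
    emit(weight)
    rows = (3 + out) % process(j)
else:
    j = 13 - rows + 22
if parts == parts:
    print(rows)
    parts = parts * process(j)
weight = weight[j]
print(27)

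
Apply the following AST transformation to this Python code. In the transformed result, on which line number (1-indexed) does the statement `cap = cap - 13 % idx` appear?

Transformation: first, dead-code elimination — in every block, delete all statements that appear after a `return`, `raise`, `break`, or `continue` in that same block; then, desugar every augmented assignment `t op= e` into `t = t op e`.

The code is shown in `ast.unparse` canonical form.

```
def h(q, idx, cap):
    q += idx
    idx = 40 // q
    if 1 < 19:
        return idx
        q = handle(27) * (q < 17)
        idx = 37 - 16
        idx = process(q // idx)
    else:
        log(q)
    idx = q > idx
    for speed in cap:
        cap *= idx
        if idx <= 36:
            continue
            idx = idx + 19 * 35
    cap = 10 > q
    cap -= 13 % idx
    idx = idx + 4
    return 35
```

14

Transformed code:
def h(q, idx, cap):
    q = q + idx
    idx = 40 // q
    if 1 < 19:
        return idx
    else:
        log(q)
    idx = q > idx
    for speed in cap:
        cap = cap * idx
        if idx <= 36:
            continue
    cap = 10 > q
    cap = cap - 13 % idx
    idx = idx + 4
    return 35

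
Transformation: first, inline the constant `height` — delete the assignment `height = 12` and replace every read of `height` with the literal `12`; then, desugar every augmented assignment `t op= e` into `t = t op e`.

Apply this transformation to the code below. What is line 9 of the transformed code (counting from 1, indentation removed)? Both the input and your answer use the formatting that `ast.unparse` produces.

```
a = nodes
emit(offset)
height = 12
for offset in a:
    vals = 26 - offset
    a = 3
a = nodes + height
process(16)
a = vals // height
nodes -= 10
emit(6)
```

Transformed code:
a = nodes
emit(offset)
for offset in a:
    vals = 26 - offset
    a = 3
a = nodes + 12
process(16)
a = vals // 12
nodes = nodes - 10
emit(6)

nodes = nodes - 10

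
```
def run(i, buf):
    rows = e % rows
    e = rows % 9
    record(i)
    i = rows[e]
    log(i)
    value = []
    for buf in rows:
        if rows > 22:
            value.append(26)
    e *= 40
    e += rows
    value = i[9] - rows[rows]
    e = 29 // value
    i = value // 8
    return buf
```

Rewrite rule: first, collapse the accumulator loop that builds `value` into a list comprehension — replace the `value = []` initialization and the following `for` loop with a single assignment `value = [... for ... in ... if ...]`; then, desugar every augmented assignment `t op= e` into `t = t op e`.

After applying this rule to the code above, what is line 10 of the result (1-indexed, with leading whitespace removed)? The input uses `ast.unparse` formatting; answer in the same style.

Transformed code:
def run(i, buf):
    rows = e % rows
    e = rows % 9
    record(i)
    i = rows[e]
    log(i)
    value = [26 for buf in rows if rows > 22]
    e = e * 40
    e = e + rows
    value = i[9] - rows[rows]
    e = 29 // value
    i = value // 8
    return buf

value = i[9] - rows[rows]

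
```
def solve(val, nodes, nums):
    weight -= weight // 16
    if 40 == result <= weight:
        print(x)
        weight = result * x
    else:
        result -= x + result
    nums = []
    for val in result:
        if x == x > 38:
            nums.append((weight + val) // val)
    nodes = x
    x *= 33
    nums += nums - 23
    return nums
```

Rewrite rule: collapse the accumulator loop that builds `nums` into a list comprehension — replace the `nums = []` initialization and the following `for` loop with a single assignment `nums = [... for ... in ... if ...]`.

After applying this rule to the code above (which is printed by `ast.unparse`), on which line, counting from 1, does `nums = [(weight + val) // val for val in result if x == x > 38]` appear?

8

Transformed code:
def solve(val, nodes, nums):
    weight -= weight // 16
    if 40 == result <= weight:
        print(x)
        weight = result * x
    else:
        result -= x + result
    nums = [(weight + val) // val for val in result if x == x > 38]
    nodes = x
    x *= 33
    nums += nums - 23
    return nums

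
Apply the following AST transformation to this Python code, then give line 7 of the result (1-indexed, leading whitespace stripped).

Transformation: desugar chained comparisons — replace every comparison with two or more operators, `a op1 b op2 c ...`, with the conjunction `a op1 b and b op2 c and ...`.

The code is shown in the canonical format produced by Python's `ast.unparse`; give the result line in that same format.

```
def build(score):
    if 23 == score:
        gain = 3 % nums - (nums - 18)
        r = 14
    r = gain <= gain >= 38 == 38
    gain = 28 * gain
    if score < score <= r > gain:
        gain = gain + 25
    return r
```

if score < score and score <= r and (r > gain):

Transformed code:
def build(score):
    if 23 == score:
        gain = 3 % nums - (nums - 18)
        r = 14
    r = gain <= gain and gain >= 38 and (38 == 38)
    gain = 28 * gain
    if score < score and score <= r and (r > gain):
        gain = gain + 25
    return r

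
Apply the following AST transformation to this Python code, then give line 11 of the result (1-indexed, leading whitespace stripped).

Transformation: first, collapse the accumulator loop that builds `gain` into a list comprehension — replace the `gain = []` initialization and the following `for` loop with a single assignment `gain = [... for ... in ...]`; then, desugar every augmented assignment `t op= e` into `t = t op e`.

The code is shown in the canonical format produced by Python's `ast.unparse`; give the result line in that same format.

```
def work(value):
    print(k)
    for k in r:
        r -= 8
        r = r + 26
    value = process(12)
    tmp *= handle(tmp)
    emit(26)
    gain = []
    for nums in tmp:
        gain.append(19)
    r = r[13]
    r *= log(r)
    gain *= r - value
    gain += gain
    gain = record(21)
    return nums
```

Transformed code:
def work(value):
    print(k)
    for k in r:
        r = r - 8
        r = r + 26
    value = process(12)
    tmp = tmp * handle(tmp)
    emit(26)
    gain = [19 for nums in tmp]
    r = r[13]
    r = r * log(r)
    gain = gain * (r - value)
    gain = gain + gain
    gain = record(21)
    return nums

r = r * log(r)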